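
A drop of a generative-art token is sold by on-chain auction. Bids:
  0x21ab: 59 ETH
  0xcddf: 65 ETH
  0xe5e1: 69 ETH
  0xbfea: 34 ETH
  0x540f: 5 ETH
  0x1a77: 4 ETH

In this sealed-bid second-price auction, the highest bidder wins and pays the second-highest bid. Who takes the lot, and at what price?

Sealed-bid second-price auction: the highest bidder wins and pays the second-highest bid.
Bids in order: 69 (0xe5e1) > 65 (0xcddf) > 59 (0x21ab) > 34 (0xbfea) > 5 (0x540f) > 4 (0x1a77)
0xe5e1 wins with the highest bid; price is set by the runner-up at 65 ETH.

0xe5e1 pays 65 ETH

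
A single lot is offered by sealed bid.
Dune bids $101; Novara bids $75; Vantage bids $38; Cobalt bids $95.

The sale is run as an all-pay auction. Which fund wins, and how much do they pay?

Rule: the highest bidder wins the item, but every bidder pays their own bid.
Bids ranked: 101 (Dune) > 95 (Cobalt) > 75 (Novara) > 38 (Vantage)
Dune wins with the top bid; all bids are sunk regardless.

Dune pays $101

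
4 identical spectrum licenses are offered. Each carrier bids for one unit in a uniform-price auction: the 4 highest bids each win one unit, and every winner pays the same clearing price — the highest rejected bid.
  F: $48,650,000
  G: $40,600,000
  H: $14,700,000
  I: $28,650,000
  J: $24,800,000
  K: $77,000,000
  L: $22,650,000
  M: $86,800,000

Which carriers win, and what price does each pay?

Sorting: 86,800,000 (M), 77,000,000 (K), 48,650,000 (F), 40,600,000 (G), 28,650,000 (I), 24,800,000 (J), …
The 4 highest are M, K, F, G.
Highest unsuccessful bid: $28,650,000 → clearing price.

M, K, F, G; each pays $28,650,000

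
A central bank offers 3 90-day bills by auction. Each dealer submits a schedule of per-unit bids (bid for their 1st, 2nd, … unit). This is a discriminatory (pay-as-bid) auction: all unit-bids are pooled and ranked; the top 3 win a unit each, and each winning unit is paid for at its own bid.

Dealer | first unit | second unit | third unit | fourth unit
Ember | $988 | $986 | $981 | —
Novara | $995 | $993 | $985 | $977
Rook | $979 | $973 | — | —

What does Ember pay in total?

Ember pays $988

Pooled unit-bids ranked (top 3): 995 (Novara-1), 993 (Novara-2), 988 (Ember-1)
Next rejected bid: $986 (not a price — pay-as-bid).
Ember's winning unit-bids: 988 = $988.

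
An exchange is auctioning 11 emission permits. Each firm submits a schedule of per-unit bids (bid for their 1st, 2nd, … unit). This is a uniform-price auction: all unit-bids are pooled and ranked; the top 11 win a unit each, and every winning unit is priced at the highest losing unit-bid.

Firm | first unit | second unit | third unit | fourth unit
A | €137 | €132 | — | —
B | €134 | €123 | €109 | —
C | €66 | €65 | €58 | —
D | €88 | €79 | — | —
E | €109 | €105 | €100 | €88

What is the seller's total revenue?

Total revenue: €726

Pooled unit-bids ranked (top 11): 137 (A-1), 134 (B-1), 132 (A-2), 123 (B-2), 109 (B-3), 109 (E-1), 105 (E-2), 100 (E-3), 88 (D-1), 88 (E-4), 79 (D-2)
First bid not allocated: €66.
Allocation: A 2, B 3, D 2, E 4. Every unit priced at €66.
Revenue = 11 × 66 = €726.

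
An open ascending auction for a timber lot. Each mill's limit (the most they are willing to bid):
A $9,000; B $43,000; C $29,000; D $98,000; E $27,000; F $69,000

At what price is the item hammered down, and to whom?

Sorting limits: 98,000 (D) > 69,000 (F) > 43,000 (B) > 29,000 (C) > 27,000 (E) > 9,000 (A)
Bidding ends when F exits at $69,000; D takes it.

D wins at $69,000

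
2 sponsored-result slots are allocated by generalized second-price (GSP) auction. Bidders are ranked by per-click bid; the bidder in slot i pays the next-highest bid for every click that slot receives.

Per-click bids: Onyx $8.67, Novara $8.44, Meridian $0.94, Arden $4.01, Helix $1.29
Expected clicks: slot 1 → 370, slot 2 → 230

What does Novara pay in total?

Novara pays $922.30

Sorting advertisers: $8.67 (Onyx) > $8.44 (Novara) > $4.01 (Arden) > …
Novara holds slot 2 → pays next bid $4.01 × 230 clicks = $922.30.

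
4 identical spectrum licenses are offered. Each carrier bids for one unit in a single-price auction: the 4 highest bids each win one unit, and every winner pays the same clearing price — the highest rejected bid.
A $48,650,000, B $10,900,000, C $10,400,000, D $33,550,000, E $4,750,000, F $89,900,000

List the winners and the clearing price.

Ordering the bids: 89,900,000 (F), 48,650,000 (A), 33,550,000 (D), 10,900,000 (B), 10,400,000 (C), 4,750,000 (E)
The 4 highest are F, A, D, B.
First losing bid is C's $10,400,000, which sets the uniform price.

F, A, D, B; each pays $10,400,000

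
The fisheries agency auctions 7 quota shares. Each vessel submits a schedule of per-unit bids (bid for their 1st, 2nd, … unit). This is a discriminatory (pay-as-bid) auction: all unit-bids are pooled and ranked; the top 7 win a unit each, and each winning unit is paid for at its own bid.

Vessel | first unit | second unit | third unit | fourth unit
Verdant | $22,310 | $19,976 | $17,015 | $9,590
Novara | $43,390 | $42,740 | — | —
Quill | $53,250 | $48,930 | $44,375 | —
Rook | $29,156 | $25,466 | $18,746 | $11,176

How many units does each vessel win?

All unit-bids, highest first — top 7: 53,250 (Quill-1), 48,930 (Quill-2), 44,375 (Quill-3), 43,390 (Novara-1), 42,740 (Novara-2), 29,156 (Rook-1), 25,466 (Rook-2)
Next rejected bid: $22,310 (not a price — pay-as-bid).
Allocation: Novara 2, Quill 3, Rook 2.

Novara 2, Quill 3, Rook 2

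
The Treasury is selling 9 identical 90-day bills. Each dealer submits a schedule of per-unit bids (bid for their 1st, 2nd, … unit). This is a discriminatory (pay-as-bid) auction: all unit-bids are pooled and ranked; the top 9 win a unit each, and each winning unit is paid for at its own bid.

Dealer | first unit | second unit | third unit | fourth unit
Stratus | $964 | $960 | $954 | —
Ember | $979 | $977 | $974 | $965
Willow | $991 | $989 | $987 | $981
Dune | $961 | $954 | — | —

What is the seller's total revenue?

All unit-bids, highest first — top 9: 991 (Willow-1), 989 (Willow-2), 987 (Willow-3), 981 (Willow-4), 979 (Ember-1), 977 (Ember-2), 974 (Ember-3), 965 (Ember-4), 964 (Stratus-1)
Next rejected bid: $961 (not a price — pay-as-bid).
Each winning unit pays its own bid.
Revenue = 991 + 989 + 987 + 981 + 979 + 977 + 974 + 965 + 964 = $8,807.

Total revenue: $8,807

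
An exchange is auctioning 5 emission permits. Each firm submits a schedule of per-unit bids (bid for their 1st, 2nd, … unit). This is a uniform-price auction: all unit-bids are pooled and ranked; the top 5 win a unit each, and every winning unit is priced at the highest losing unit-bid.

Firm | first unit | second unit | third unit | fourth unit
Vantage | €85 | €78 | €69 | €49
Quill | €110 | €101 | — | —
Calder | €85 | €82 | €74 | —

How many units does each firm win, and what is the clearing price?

Calder 2, Quill 2, Vantage 1; clearing price €78

Pooled unit-bids ranked (top 5): 110 (Quill-1), 101 (Quill-2), 85 (Vantage-1), 85 (Calder-1), 82 (Calder-2)
Highest rejected unit-bid = €78.
Allocation: Calder 2, Quill 2, Vantage 1.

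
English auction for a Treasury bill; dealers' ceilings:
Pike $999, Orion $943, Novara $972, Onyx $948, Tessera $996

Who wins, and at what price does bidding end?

Pike wins at $996

Limits ranked: 999 (Pike) > 996 (Tessera) > 972 (Novara) > 948 (Onyx) > 943 (Orion)
Tessera is the last rival to drop out, at $996; Pike remains and wins at that price.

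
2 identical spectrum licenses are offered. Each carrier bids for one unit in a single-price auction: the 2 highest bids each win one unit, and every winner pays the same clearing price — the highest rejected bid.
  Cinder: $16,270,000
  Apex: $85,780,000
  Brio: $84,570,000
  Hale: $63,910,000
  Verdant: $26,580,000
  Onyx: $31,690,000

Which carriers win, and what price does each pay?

Sorting: 85,780,000 (Apex), 84,570,000 (Brio), 63,910,000 (Hale), 31,690,000 (Onyx), …
Top 2: Apex, Brio.
Clearing price = highest rejected bid = $63,910,000.

Apex, Brio; each pays $63,910,000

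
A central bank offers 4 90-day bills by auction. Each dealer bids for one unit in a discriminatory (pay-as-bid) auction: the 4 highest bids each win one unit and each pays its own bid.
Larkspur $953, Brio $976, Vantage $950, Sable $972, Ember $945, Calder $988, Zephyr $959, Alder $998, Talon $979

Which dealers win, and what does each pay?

Sorting: 998 (Alder), 988 (Calder), 979 (Talon), 976 (Brio), 972 (Sable), 959 (Zephyr), …
Winners (4 units): Alder, Calder, Talon, Brio.
Each winner pays its own bid: Alder $998, Calder $988, Talon $979, Brio $976.

Alder $998, Calder $988, Talon $979, Brio $976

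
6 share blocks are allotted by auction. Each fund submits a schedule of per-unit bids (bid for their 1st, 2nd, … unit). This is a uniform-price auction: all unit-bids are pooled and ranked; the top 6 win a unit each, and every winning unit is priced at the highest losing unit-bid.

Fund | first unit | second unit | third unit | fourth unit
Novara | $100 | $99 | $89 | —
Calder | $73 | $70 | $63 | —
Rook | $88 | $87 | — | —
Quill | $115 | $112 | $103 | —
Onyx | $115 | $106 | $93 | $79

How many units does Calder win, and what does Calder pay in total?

Calder: 0 units, pays $0

Pooled unit-bids ranked (top 6): 115 (Quill-1), 115 (Onyx-1), 112 (Quill-2), 106 (Onyx-2), 103 (Quill-3), 100 (Novara-1)
The (k+1)-th unit-bid is $99.
Calder wins 0 unit(s) at $99 each.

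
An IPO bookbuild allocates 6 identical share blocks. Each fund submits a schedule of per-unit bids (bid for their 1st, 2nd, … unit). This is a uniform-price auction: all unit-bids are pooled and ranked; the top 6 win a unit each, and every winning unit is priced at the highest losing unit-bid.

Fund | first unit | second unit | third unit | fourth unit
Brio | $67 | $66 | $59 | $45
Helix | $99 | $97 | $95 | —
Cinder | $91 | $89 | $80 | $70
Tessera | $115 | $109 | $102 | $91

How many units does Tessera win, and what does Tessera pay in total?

Merging the schedules and taking the best 6: 115 (Tessera-1), 109 (Tessera-2), 102 (Tessera-3), 99 (Helix-1), 97 (Helix-2), 95 (Helix-3)
First bid not allocated: $91.
Tessera wins 3 unit(s) at $91 each.

Tessera: 3 units, pays $273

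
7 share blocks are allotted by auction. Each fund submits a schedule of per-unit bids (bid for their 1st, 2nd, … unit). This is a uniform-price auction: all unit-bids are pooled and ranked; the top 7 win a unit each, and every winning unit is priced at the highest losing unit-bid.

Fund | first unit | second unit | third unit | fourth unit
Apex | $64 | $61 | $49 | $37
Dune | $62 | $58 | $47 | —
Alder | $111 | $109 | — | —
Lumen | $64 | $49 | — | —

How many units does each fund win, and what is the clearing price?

Alder 2, Apex 2, Dune 2, Lumen 1; clearing price $49

All unit-bids, highest first — top 7: 111 (Alder-1), 109 (Alder-2), 64 (Apex-1), 64 (Lumen-1), 62 (Dune-1), 61 (Apex-2), 58 (Dune-2)
The (k+1)-th unit-bid is $49.
Allocation: Alder 2, Apex 2, Dune 2, Lumen 1.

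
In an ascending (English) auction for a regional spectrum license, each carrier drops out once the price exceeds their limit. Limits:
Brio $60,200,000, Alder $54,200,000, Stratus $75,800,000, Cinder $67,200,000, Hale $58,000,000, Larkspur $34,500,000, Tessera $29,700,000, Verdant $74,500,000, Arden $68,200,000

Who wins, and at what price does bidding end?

Rule: the price rises until one bidder remains; the winner pays the price at which the last rival dropped out.
Limits in order: 75,800,000 (Stratus) > 74,500,000 (Verdant) > 68,200,000 (Arden) > 67,200,000 (Cinder) > 60,200,000 (Brio) > 58,000,000 (Hale) > …
Verdant is the last rival to drop out, at $74,500,000; Stratus remains and wins at that price.

Stratus wins at $74,500,000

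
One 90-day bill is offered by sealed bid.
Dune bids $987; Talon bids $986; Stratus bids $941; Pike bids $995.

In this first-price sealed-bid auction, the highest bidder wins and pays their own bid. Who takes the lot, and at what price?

Pike pays $995

Bids ranked: 995 (Pike) > 987 (Dune) > 986 (Talon) > 941 (Stratus)
Pike is highest → pays own bid, $995.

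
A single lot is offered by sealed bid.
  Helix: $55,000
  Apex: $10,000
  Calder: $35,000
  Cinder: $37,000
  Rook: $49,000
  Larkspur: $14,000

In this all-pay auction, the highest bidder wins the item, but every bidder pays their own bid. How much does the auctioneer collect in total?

Total revenue: $200,000

All-pay auction: the highest bidder wins the item, but every bidder pays their own bid.
Bids in order: 55,000 (Helix) > 49,000 (Rook) > 37,000 (Cinder) > 35,000 (Calder) > 14,000 (Larkspur) > 10,000 (Apex)
Helix wins with the top bid; all bids are sunk regardless.
Every bidder forfeits their bid regardless of winning.
Revenue = 55,000 + 10,000 + 35,000 + 37,000 + 49,000 + 14,000 = $200,000.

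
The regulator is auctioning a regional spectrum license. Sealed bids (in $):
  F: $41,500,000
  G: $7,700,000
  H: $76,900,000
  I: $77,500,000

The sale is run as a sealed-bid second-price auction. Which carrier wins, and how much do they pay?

Bids ranked: 77,500,000 (I) > 76,900,000 (H) > 41,500,000 (F) > 7,700,000 (G)
I wins with the highest bid; price is set by the runner-up at $76,900,000.

I pays $76,900,000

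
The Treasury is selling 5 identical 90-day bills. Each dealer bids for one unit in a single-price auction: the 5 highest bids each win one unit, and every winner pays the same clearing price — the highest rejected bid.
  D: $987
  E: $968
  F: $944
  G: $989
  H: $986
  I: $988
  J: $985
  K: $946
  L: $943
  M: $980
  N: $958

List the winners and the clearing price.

Ordering the bids: 989 (G), 988 (I), 987 (D), 986 (H), 985 (J), 980 (M), 968 (E), …
The 5 highest are G, I, D, H, J.
Clearing price = highest rejected bid = $980.

G, I, D, H, J; each pays $980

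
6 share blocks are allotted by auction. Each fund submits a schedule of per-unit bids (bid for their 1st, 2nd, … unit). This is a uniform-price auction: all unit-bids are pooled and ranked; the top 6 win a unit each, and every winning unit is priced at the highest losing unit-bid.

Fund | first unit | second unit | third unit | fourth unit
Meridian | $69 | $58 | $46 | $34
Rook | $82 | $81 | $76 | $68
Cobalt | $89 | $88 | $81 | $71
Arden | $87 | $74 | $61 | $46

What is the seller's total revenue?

Merging the schedules and taking the best 6: 89 (Cobalt-1), 88 (Cobalt-2), 87 (Arden-1), 82 (Rook-1), 81 (Rook-2), 81 (Cobalt-3)
First bid not allocated: $76.
Allocation: Arden 1, Cobalt 3, Rook 2. Every unit priced at $76.
Revenue = 6 × 76 = $456.

Total revenue: $456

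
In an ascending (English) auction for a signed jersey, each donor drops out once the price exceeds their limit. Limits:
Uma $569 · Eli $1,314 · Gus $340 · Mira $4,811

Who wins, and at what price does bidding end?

Limits ranked: 4,811 (Mira) > 1,314 (Eli) > 569 (Uma) > 340 (Gus)
Once the price passes $1,314, only Mira is left; the hammer falls at Eli's limit of $1,314.

Mira wins at $1,314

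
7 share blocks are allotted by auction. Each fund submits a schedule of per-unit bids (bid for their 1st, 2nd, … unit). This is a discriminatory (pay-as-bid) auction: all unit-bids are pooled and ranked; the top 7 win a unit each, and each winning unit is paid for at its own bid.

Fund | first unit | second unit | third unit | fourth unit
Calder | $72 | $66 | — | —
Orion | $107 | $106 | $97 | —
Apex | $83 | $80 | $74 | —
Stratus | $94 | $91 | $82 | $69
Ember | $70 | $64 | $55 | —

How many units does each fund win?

Apex 1, Orion 3, Stratus 3

Merging the schedules and taking the best 7: 107 (Orion-1), 106 (Orion-2), 97 (Orion-3), 94 (Stratus-1), 91 (Stratus-2), 83 (Apex-1), 82 (Stratus-3)
Next rejected bid: $80 (not a price — pay-as-bid).
Allocation: Apex 1, Orion 3, Stratus 3.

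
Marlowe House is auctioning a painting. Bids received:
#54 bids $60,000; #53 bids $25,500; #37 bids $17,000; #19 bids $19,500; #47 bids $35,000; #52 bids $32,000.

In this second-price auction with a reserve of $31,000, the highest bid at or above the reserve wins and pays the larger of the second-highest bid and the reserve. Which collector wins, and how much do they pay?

Bids ranked: 60,000 (#54) > 35,000 (#47) > 32,000 (#52) > 25,500 (#53) > 19,500 (#19) > 17,000 (#37)
#54 has the top bid at or above the reserve ($60,000).
Second-highest bid $35,000 exceeds the reserve $31,000 → payment $35,000.

#54 pays $35,000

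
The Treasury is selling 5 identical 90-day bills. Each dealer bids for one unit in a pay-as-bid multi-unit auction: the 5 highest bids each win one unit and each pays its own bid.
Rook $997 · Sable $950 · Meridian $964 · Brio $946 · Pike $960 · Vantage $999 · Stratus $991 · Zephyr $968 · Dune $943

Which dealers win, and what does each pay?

Vantage $999, Rook $997, Stratus $991, Zephyr $968, Meridian $964

Ordering the bids: 999 (Vantage), 997 (Rook), 991 (Stratus), 968 (Zephyr), 964 (Meridian), 960 (Pike), 950 (Sable), …
Winners (5 units): Vantage, Rook, Stratus, Zephyr, Meridian.
Each winner pays its own bid: Vantage $999, Rook $997, Stratus $991, Zephyr $968, Meridian $964.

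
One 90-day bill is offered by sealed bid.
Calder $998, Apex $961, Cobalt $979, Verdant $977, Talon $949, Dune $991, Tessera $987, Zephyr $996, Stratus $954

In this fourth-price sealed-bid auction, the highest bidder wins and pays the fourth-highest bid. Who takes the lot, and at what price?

Sorting bids: 998 (Calder) > 996 (Zephyr) > 991 (Dune) > 987 (Tessera) > 979 (Cobalt) > 977 (Verdant) > …
Calder is highest; pays the fourth-highest bid, $987.

Calder pays $987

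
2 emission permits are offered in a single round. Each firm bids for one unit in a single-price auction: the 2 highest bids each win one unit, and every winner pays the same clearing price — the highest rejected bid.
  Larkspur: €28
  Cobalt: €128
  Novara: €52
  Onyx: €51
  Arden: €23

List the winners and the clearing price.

Cobalt, Novara; each pays €51

Sorting: 128 (Cobalt), 52 (Novara), 51 (Onyx), 28 (Larkspur), …
The 2 highest are Cobalt, Novara.
First losing bid is Onyx's €51, which sets the uniform price.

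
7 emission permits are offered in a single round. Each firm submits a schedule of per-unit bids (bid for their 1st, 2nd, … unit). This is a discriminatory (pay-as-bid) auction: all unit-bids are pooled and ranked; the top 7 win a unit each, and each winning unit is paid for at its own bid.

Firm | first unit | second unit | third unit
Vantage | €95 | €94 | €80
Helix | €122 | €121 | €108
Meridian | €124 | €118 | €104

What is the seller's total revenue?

Merging the schedules and taking the best 7: 124 (Meridian-1), 122 (Helix-1), 121 (Helix-2), 118 (Meridian-2), 108 (Helix-3), 104 (Meridian-3), 95 (Vantage-1)
Next rejected bid: €94 (not a price — pay-as-bid).
Each winning unit pays its own bid.
Revenue = 124 + 122 + 121 + 118 + 108 + 104 + 95 = €792.

Total revenue: €792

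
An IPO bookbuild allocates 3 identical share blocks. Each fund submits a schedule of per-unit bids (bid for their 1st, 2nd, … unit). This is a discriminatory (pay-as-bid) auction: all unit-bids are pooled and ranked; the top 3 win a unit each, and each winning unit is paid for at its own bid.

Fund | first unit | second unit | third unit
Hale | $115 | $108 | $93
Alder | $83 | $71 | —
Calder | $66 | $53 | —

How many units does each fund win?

All unit-bids, highest first — top 3: 115 (Hale-1), 108 (Hale-2), 93 (Hale-3)
Next rejected bid: $83 (not a price — pay-as-bid).
Allocation: Hale 3.

Hale 3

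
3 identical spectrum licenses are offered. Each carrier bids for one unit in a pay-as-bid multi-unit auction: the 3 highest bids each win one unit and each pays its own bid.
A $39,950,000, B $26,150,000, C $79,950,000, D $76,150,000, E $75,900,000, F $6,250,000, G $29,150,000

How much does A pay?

A pays $0

Ordering the bids: 79,950,000 (C), 76,150,000 (D), 75,900,000 (E), 39,950,000 (A), 29,150,000 (G), …
Top 3: C, D, E.
A does not win → $0.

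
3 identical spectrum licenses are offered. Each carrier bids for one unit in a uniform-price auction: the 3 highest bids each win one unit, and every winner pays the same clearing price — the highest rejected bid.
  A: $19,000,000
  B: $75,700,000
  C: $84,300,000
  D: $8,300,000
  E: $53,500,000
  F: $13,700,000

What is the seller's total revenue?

Total revenue: $57,000,000

Ordering the bids: 84,300,000 (C), 75,700,000 (B), 53,500,000 (E), 19,000,000 (A), 13,700,000 (F), …
Top 3: C, B, E.
Highest unsuccessful bid: $19,000,000 → clearing price.
Total revenue = 3 × $19,000,000 = $57,000,000.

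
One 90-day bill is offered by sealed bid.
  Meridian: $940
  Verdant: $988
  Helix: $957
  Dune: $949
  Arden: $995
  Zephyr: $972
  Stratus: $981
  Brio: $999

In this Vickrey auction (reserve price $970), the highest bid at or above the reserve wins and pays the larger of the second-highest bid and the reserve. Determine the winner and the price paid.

Brio pays $995

Bids ranked: 999 (Brio) > 995 (Arden) > 988 (Verdant) > 981 (Stratus) > 972 (Zephyr) > 957 (Helix) > …
Brio has the top bid at or above the reserve ($999).
Second-highest bid $995 exceeds the reserve $970 → payment $995.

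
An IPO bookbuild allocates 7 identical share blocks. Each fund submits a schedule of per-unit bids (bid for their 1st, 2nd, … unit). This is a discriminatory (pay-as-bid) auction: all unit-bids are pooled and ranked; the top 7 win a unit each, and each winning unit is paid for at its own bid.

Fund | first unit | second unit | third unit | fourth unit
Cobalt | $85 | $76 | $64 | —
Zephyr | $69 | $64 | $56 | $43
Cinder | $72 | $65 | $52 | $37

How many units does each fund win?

Cinder 2, Cobalt 3, Zephyr 2

Merging the schedules and taking the best 7: 85 (Cobalt-1), 76 (Cobalt-2), 72 (Cinder-1), 69 (Zephyr-1), 65 (Cinder-2), 64 (Cobalt-3), 64 (Zephyr-2)
Next rejected bid: $56 (not a price — pay-as-bid).
Allocation: Cinder 2, Cobalt 3, Zephyr 2.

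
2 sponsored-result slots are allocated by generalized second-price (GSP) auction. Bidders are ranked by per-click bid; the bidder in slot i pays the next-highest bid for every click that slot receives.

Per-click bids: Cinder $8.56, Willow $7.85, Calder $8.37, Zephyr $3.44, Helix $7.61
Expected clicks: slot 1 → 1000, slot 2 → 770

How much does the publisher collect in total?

Total revenue: $14414.50

Per-click bids in order: $8.56 (Cinder) > $8.37 (Calder) > $7.85 (Willow) > …
Slot 1: Cinder pays $8.37 × 1000 = $8370.00
Slot 2: Calder pays $7.85 × 770 = $6044.50
Total = $14414.50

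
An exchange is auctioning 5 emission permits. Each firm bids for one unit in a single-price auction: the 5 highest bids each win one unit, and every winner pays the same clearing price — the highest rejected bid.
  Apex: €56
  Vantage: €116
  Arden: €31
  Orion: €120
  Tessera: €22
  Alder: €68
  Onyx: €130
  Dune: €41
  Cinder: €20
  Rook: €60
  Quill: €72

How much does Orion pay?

Orion pays €60

Ordering the bids: 130 (Onyx), 120 (Orion), 116 (Vantage), 72 (Quill), 68 (Alder), 60 (Rook), 56 (Apex), …
Winners (5 units): Onyx, Orion, Vantage, Quill, Alder.
Highest unsuccessful bid: €60 → clearing price.
Orion wins → pays €60.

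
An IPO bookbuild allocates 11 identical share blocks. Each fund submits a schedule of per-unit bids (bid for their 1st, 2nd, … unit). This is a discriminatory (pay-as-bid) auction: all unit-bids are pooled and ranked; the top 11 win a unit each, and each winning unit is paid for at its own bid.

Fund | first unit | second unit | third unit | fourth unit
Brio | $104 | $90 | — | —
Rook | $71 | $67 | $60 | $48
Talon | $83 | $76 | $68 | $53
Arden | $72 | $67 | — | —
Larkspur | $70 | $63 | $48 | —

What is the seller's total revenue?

Total revenue: $831

Pooled unit-bids ranked (top 11): 104 (Brio-1), 90 (Brio-2), 83 (Talon-1), 76 (Talon-2), 72 (Arden-1), 71 (Rook-1), 70 (Larkspur-1), 68 (Talon-3), 67 (Rook-2), 67 (Arden-2), 63 (Larkspur-2)
Next rejected bid: $60 (not a price — pay-as-bid).
Each winning unit pays its own bid.
Revenue = 104 + 90 + 83 + 76 + 72 + 71 + 70 + 68 + 67 + 67 + 63 = $831.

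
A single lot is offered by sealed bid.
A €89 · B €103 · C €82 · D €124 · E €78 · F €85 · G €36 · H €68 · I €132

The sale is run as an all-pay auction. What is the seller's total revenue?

Rule: the highest bidder wins the item, but every bidder pays their own bid.
Sorting bids: 132 (I) > 124 (D) > 103 (B) > 89 (A) > 85 (F) > 82 (C) > …
Every bidder forfeits their bid regardless of winning.
Revenue = 89 + 103 + 82 + 124 + 78 + 85 + 36 + 68 + 132 = €797.

Total revenue: €797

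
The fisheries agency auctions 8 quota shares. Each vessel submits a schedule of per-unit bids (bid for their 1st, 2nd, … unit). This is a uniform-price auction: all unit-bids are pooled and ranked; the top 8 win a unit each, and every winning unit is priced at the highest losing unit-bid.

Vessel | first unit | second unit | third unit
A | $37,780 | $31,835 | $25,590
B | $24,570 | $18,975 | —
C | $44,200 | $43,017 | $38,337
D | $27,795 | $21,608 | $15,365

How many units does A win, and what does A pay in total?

All unit-bids, highest first — top 8: 44,200 (C-1), 43,017 (C-2), 38,337 (C-3), 37,780 (A-1), 31,835 (A-2), 27,795 (D-1), 25,590 (A-3), 24,570 (B-1)
The (k+1)-th unit-bid is $21,608.
A wins 3 unit(s) at $21,608 each.

A: 3 units, pays $64,824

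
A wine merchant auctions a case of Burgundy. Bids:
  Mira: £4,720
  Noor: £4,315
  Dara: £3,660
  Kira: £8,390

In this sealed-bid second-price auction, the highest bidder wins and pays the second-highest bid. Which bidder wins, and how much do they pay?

Kira pays £4,720

Sealed-bid second-price auction: the highest bidder wins and pays the second-highest bid.
Bids in order: 8,390 (Kira) > 4,720 (Mira) > 4,315 (Noor) > 3,660 (Dara)
Kira wins with the highest bid; price is set by the runner-up at £4,720.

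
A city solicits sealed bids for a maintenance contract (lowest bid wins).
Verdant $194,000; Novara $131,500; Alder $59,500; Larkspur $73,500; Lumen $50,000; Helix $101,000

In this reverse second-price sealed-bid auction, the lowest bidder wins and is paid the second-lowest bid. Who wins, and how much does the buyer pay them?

Bids in order: 50,000 (Lumen) < 59,500 (Alder) < 73,500 (Larkspur) < 101,000 (Helix) < 131,500 (Novara) < 194,000 (Verdant)
Lumen wins with the lowest bid; price is set by the runner-up at $59,500.

Lumen is paid $59,500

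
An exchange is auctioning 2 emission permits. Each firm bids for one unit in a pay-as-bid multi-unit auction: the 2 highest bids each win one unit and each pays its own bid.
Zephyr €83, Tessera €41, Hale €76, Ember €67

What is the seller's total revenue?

Bids ranked high→low: 83 (Zephyr), 76 (Hale), 67 (Ember), 41 (Tessera)
Top 2: Zephyr, Hale.
Total revenue = 83 + 76 = €159.

Total revenue: €159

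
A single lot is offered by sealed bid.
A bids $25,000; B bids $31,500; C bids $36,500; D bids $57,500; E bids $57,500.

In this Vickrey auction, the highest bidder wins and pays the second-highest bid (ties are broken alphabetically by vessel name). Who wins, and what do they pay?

Bids in order: 57,500 (D) > 57,500 (E) > 36,500 (C) > 31,500 (B) > 25,000 (A)
D and E tie at $57,500; tie-break gives it to D.
D wins with the highest bid; price is set by the runner-up at $57,500.

D pays $57,500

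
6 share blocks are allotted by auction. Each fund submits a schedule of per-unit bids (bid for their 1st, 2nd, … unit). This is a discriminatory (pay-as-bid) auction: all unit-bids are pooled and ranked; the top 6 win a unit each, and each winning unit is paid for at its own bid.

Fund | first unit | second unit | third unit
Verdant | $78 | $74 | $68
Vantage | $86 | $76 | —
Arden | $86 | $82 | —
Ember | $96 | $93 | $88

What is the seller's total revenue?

Total revenue: $531

All unit-bids, highest first — top 6: 96 (Ember-1), 93 (Ember-2), 88 (Ember-3), 86 (Vantage-1), 86 (Arden-1), 82 (Arden-2)
Next rejected bid: $78 (not a price — pay-as-bid).
Each winning unit pays its own bid.
Revenue = 96 + 93 + 88 + 86 + 86 + 82 = $531.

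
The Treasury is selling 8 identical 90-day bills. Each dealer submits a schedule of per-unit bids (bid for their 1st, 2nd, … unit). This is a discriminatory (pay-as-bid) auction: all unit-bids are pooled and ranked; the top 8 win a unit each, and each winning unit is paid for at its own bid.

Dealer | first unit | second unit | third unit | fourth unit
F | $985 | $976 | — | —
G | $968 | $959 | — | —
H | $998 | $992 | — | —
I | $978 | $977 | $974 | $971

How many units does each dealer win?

F 2, H 2, I 4

Pooled unit-bids ranked (top 8): 998 (H-1), 992 (H-2), 985 (F-1), 978 (I-1), 977 (I-2), 976 (F-2), 974 (I-3), 971 (I-4)
Next rejected bid: $968 (not a price — pay-as-bid).
Allocation: F 2, H 2, I 4.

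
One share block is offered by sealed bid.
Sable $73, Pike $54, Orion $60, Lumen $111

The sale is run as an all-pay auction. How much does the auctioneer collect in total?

Total revenue: $298

All-pay auction: the highest bidder wins the item, but every bidder pays their own bid.
Sorting bids: 111 (Lumen) > 73 (Sable) > 60 (Orion) > 54 (Pike)
Lumen wins with the top bid; all bids are sunk regardless.
Every bidder forfeits their bid regardless of winning.
Revenue = 73 + 54 + 60 + 111 = $298.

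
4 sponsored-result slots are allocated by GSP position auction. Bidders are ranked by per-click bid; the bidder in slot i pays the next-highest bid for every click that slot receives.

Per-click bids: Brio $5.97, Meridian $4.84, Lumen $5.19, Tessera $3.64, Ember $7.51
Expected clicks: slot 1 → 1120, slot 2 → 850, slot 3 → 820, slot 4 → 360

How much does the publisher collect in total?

Per-click bids in order: $7.51 (Ember) > $5.97 (Brio) > $5.19 (Lumen) > $4.84 (Meridian) > $3.64 (Tessera)
Slot 1: Ember pays $5.97 × 1120 = $6686.40
Slot 2: Brio pays $5.19 × 850 = $4411.50
Slot 3: Lumen pays $4.84 × 820 = $3968.80
Slot 4: Meridian pays $3.64 × 360 = $1310.40
Total = $16377.10

Total revenue: $16377.10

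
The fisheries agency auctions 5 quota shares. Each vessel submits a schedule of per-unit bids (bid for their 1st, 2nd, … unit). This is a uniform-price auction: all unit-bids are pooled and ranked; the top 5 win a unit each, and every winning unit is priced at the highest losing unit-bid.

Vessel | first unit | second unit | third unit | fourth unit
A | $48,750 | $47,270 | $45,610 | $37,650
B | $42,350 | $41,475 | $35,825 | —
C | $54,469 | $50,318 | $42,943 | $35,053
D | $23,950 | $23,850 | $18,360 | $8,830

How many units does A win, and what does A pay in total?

All unit-bids, highest first — top 5: 54,469 (C-1), 50,318 (C-2), 48,750 (A-1), 47,270 (A-2), 45,610 (A-3)
Highest rejected unit-bid = $42,943.
A wins 3 unit(s) at $42,943 each.

A: 3 units, pays $128,829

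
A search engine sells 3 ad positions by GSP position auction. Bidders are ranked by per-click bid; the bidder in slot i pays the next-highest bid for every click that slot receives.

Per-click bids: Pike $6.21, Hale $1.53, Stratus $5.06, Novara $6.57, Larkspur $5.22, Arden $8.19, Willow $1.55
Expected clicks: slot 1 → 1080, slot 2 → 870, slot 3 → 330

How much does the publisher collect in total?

Per-click bids in order: $8.19 (Arden) > $6.57 (Novara) > $6.21 (Pike) > $5.22 (Larkspur) > …
Slot 1: Arden pays $6.57 × 1080 = $7095.60
Slot 2: Novara pays $6.21 × 870 = $5402.70
Slot 3: Pike pays $5.22 × 330 = $1722.60
Total = $14220.90

Total revenue: $14220.90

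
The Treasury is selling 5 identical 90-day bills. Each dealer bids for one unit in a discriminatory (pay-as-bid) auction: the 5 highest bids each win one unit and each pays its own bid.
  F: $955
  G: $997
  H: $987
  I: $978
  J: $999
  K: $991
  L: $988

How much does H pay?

H pays $987

Sorting: 999 (J), 997 (G), 991 (K), 988 (L), 987 (H), 978 (I), 955 (F)
Winners (5 units): J, G, K, L, H.
H wins → own bid $987.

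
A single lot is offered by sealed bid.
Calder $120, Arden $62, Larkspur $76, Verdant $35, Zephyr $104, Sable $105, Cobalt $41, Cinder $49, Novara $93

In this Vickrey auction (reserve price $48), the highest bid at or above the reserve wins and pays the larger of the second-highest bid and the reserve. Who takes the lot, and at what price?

Sorting bids: 120 (Calder) > 105 (Sable) > 104 (Zephyr) > 93 (Novara) > 76 (Larkspur) > 62 (Arden) > …
Calder has the top bid at or above the reserve ($120).
Second-highest bid $105 exceeds the reserve $48 → payment $105.

Calder pays $105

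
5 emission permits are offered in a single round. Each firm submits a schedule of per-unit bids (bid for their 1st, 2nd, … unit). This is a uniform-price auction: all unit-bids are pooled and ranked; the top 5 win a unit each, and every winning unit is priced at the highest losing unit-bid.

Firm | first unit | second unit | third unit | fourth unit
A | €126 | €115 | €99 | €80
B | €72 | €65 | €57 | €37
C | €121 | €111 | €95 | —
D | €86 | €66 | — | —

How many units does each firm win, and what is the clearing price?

Pooled unit-bids ranked (top 5): 126 (A-1), 121 (C-1), 115 (A-2), 111 (C-2), 99 (A-3)
Highest rejected unit-bid = €95.
Allocation: A 3, C 2.

A 3, C 2; clearing price €95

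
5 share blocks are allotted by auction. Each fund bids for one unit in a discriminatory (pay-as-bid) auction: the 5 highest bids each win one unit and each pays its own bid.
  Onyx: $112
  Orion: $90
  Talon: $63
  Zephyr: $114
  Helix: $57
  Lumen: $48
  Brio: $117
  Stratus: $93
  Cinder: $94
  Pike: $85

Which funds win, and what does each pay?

Brio $117, Zephyr $114, Onyx $112, Cinder $94, Stratus $93

Bids ranked high→low: 117 (Brio), 114 (Zephyr), 112 (Onyx), 94 (Cinder), 93 (Stratus), 90 (Orion), 85 (Pike), …
The 5 highest are Brio, Zephyr, Onyx, Cinder, Stratus.
Each winner pays its own bid: Brio $117, Zephyr $114, Onyx $112, Cinder $94, Stratus $93.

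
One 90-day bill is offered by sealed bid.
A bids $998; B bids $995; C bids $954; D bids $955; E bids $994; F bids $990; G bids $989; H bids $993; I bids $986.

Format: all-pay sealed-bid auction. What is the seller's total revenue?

Sorting bids: 998 (A) > 995 (B) > 994 (E) > 993 (H) > 990 (F) > 989 (G) > …
Every bidder forfeits their bid regardless of winning.
Revenue = 998 + 995 + 954 + 955 + 994 + 990 + 989 + 993 + 986 = $8,854.

Total revenue: $8,854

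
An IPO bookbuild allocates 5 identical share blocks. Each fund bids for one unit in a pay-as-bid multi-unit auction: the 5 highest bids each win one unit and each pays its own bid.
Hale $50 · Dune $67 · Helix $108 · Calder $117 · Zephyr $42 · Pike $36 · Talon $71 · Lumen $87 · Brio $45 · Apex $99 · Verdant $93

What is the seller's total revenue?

Total revenue: $504

Sorting: 117 (Calder), 108 (Helix), 99 (Apex), 93 (Verdant), 87 (Lumen), 71 (Talon), 67 (Dune), …
Top 5: Calder, Helix, Apex, Verdant, Lumen.
Total revenue = 117 + 108 + 99 + 93 + 87 = $504.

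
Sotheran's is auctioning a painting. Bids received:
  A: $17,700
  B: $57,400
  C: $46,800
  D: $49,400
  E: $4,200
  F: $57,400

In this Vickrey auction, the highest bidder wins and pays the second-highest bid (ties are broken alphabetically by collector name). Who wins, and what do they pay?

B pays $57,400

Sorting bids: 57,400 (B) > 57,400 (F) > 49,400 (D) > 46,800 (C) > 17,700 (A) > 4,200 (E)
Tie at $57,400 → B wins by tie-break.
B is highest; pays the second-highest bid, $57,400.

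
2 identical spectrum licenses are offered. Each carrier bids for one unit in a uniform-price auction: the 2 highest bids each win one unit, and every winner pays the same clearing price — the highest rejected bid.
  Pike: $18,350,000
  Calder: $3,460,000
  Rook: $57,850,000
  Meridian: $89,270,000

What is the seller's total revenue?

Total revenue: $36,700,000

Sorting: 89,270,000 (Meridian), 57,850,000 (Rook), 18,350,000 (Pike), 3,460,000 (Calder)
The 2 highest are Meridian, Rook.
Clearing price = highest rejected bid = $18,350,000.
Total revenue = 2 × $18,350,000 = $36,700,000.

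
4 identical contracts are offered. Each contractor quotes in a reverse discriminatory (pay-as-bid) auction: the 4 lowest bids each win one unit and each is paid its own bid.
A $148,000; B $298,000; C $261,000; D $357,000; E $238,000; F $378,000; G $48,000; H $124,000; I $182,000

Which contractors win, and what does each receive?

G $48,000, H $124,000, A $148,000, I $182,000

Ordering the bids: 48,000 (G), 124,000 (H), 148,000 (A), 182,000 (I), 238,000 (E), 261,000 (C), …
Lowest 4: G, H, A, I.
Each winner is paid its own bid: G $48,000, H $124,000, A $148,000, I $182,000.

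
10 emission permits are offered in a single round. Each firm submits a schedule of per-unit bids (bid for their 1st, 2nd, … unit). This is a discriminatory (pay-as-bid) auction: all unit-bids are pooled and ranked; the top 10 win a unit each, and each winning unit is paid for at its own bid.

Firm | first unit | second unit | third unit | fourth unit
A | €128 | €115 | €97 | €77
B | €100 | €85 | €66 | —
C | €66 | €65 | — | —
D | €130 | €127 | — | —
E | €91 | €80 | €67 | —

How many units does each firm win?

A 4, B 2, D 2, E 2

All unit-bids, highest first — top 10: 130 (D-1), 128 (A-1), 127 (D-2), 115 (A-2), 100 (B-1), 97 (A-3), 91 (E-1), 85 (B-2), 80 (E-2), 77 (A-4)
Next rejected bid: €67 (not a price — pay-as-bid).
Allocation: A 4, B 2, D 2, E 2.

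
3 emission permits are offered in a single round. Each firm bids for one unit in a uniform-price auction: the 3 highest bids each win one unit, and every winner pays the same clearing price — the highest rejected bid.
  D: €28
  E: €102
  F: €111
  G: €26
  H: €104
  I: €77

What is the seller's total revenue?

Ordering the bids: 111 (F), 104 (H), 102 (E), 77 (I), 28 (D), …
The 3 highest are F, H, E.
Clearing price = highest rejected bid = €77.
Total revenue = 3 × €77 = €231.

Total revenue: €231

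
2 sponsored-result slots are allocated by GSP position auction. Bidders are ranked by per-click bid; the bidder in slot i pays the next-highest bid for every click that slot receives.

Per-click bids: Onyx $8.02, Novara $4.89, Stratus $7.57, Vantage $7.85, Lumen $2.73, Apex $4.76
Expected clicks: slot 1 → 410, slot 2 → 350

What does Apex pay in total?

Per-click bids in order: $8.02 (Onyx) > $7.85 (Vantage) > $7.57 (Stratus) > …
Apex ranks below slot 2 → no slot, pays nothing.

Apex pays $0.00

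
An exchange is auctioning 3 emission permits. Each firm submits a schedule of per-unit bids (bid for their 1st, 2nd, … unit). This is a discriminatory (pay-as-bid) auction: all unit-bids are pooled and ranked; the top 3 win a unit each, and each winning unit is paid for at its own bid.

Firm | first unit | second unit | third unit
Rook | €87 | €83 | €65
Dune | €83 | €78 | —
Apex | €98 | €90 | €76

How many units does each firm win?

Apex 2, Rook 1

All unit-bids, highest first — top 3: 98 (Apex-1), 90 (Apex-2), 87 (Rook-1)
Next rejected bid: €83 (not a price — pay-as-bid).
Allocation: Apex 2, Rook 1.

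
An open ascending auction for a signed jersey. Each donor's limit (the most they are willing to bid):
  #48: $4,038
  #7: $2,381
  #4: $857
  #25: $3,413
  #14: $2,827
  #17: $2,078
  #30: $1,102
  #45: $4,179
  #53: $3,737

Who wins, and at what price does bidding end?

Limits in order: 4,179 (#45) > 4,038 (#48) > 3,737 (#53) > 3,413 (#25) > 2,827 (#14) > 2,381 (#7) > …
#48 is the last rival to drop out, at $4,038; #45 remains and wins at that price.

#45 wins at $4,038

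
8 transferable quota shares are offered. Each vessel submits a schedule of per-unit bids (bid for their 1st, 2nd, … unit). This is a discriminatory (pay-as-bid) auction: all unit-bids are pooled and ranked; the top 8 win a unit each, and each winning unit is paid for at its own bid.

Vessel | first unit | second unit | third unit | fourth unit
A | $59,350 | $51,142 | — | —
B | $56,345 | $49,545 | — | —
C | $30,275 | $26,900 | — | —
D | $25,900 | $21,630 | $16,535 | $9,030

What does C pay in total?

Pooled unit-bids ranked (top 8): 59,350 (A-1), 56,345 (B-1), 51,142 (A-2), 49,545 (B-2), 30,275 (C-1), 26,900 (C-2), 25,900 (D-1), 21,630 (D-2)
Next rejected bid: $16,535 (not a price — pay-as-bid).
C's winning unit-bids: 30,275 + 26,900 = $57,175.

C pays $57,175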